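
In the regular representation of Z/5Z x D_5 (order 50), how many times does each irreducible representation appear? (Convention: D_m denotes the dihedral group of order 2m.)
Each irreducible V_i of dimension d_i appears with multiplicity d_i, i.e. rho_reg = (direct sum over all irreducibles V_i) d_i V_i. The irreducible dimensions for Z/5Z x D_5 are 1, 1, 1, 1, 1, 1, 1, 1, 1, 1, 2, 2, 2, 2, 2, 2, 2, 2, 2, 2: 10 irreducibles of dimension 1, each with multiplicity 1; 10 irreducibles of dimension 2, each with multiplicity 2. Total dimension 10*1*1 + 10*2*2 = 50 = |G|.

Why: General theorem: in the regular representation of a finite group G, each irreducible appears with multiplicity equal to its dimension. Check: dim(rho_reg) = sum d_i^2 = 1 + 1 + 1 + 1 + 1 + 1 + 1 + 1 + 1 + 1 + 4 + 4 + 4 + 4 + 4 + 4 + 4 + 4 + 4 + 4 = 50 = |G|.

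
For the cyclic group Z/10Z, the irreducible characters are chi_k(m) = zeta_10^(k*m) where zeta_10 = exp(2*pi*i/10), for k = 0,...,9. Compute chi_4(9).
chi_4(9) = zeta_10^36 = exp(-4*I*pi/5)

Explanation: chi_4(9) = zeta_10^(4*9) = zeta_10^36. Since zeta_10^10 = 1, this equals zeta_10^6 = exp(2*pi*i*6/10) = exp(-4*I*pi/5).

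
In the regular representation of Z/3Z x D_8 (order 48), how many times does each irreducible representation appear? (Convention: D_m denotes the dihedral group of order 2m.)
Each irreducible V_i of dimension d_i appears with multiplicity d_i, i.e. rho_reg = (direct sum over all irreducibles V_i) d_i V_i. The irreducible dimensions for Z/3Z x D_8 are 1, 1, 1, 1, 1, 1, 1, 1, 1, 1, 1, 1, 2, 2, 2, 2, 2, 2, 2, 2, 2: 12 irreducibles of dimension 1, each with multiplicity 1; 9 irreducibles of dimension 2, each with multiplicity 2. Total dimension 12*1*1 + 9*2*2 = 48 = |G|.

Explanation: General theorem: in the regular representation of a finite group G, each irreducible appears with multiplicity equal to its dimension. Check: dim(rho_reg) = sum d_i^2 = 1 + 1 + 1 + 1 + 1 + 1 + 1 + 1 + 1 + 1 + 1 + 1 + 4 + 4 + 4 + 4 + 4 + 4 + 4 + 4 + 4 = 48 = |G|.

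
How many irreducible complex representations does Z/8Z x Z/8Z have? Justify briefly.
64

Solution. The number of irreducible complex representations of a finite group equals its number of conjugacy classes. Z/8Z x Z/8Z is abelian of order 64, so every element is its own conjugacy class: 64 classes, so Z/8Z x Z/8Z (order 64) has exactly 64 irreducible complex representations.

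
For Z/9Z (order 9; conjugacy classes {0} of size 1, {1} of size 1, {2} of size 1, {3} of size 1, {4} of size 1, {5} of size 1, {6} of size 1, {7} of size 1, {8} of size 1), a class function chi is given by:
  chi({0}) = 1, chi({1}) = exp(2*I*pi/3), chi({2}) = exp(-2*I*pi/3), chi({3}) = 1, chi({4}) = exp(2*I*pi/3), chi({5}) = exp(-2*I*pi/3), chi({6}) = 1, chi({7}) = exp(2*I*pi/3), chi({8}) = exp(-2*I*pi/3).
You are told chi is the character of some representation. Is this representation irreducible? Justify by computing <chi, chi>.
Irreducible: <chi, chi> = 1.

Details: <chi, chi> = (1/|G|) sum_C |C| * |chi(C)|^2 = (1/9)[1*|1|^2 + 1*|exp(2*I*pi/3)|^2 + 1*|exp(-2*I*pi/3)|^2 + 1*|1|^2 + 1*|exp(2*I*pi/3)|^2 + 1*|exp(-2*I*pi/3)|^2 + 1*|1|^2 + 1*|exp(2*I*pi/3)|^2 + 1*|exp(-2*I*pi/3)|^2]
  = (1/9)[(1) + (1) + (1) + (1) + (1) + (1) + (1) + (1) + (1)] = 9/9 = 1.
(Exp terms are combined using exp(i*s)*conj(exp(i*t)) = exp(i*(s-t)), and sums of them are collapsed using the identity that for every m > 1 the m distinct m-th roots of unity sum to 0, e.g. 1 + exp(2*I*pi/3) + exp(-2*I*pi/3) = 0.)
A character is irreducible iff <chi, chi> = 1, so this representation is irreducible.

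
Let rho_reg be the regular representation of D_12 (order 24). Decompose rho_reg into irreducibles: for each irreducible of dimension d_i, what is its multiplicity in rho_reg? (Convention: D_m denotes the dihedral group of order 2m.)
Each irreducible V_i of dimension d_i appears with multiplicity d_i, i.e. rho_reg = (direct sum over all irreducibles V_i) d_i V_i. The irreducible dimensions for D_12 are 1, 1, 1, 1, 2, 2, 2, 2, 2: 4 irreducibles of dimension 1, each with multiplicity 1; 5 irreducibles of dimension 2, each with multiplicity 2. Total dimension 4*1*1 + 5*2*2 = 24 = |G|.

Reasoning: General theorem: in the regular representation of a finite group G, each irreducible appears with multiplicity equal to its dimension. Check: dim(rho_reg) = sum d_i^2 = 1 + 1 + 1 + 1 + 4 + 4 + 4 + 4 + 4 = 24 = |G|.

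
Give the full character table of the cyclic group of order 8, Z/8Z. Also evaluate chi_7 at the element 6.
Character table of Z/8Z (irreps indexed chi_0,...,chi_7 with chi_k(m) = zeta_8^(k*m), zeta_8 = exp(2*pi*i/8)):
  irrep \ class  {0} (size 1)  {1} (size 1)    {2} (size 1)  {3} (size 1)    {4} (size 1)  {5} (size 1)    {6} (size 1)  {7} (size 1)  
  chi_0          1             1               1             1               1             1               1             1             
  chi_1          1             exp(I*pi/4)     I             exp(3*I*pi/4)   -1            exp(-3*I*pi/4)  -I            exp(-I*pi/4)  
  chi_2          1             I               -1            -I              1             I               -1            -I            
  chi_3          1             exp(3*I*pi/4)   -I            exp(I*pi/4)     -1            exp(-I*pi/4)    I             exp(-3*I*pi/4)
  chi_4          1             -1              1             -1              1             -1              1             -1            
  chi_5          1             exp(-3*I*pi/4)  I             exp(-I*pi/4)    -1            exp(I*pi/4)     -I            exp(3*I*pi/4) 
  chi_6          1             -I              -1            I               1             -I              -1            I             
  chi_7          1             exp(-I*pi/4)    -I            exp(-3*I*pi/4)  -1            exp(3*I*pi/4)   I             exp(I*pi/4)   

Spot check: chi_7(6) = zeta_8^(7*6) = zeta_8^42 = I.

Explanation: Z/8Z is abelian, so all 8 irreducible complex representations are 1-dimensional. They are given by chi_k(m) = zeta_8^(k*m) for k = 0,...,7. Row orthogonality: sum_m chi_k(m) conj(chi_l(m)) = 8 * [k = l].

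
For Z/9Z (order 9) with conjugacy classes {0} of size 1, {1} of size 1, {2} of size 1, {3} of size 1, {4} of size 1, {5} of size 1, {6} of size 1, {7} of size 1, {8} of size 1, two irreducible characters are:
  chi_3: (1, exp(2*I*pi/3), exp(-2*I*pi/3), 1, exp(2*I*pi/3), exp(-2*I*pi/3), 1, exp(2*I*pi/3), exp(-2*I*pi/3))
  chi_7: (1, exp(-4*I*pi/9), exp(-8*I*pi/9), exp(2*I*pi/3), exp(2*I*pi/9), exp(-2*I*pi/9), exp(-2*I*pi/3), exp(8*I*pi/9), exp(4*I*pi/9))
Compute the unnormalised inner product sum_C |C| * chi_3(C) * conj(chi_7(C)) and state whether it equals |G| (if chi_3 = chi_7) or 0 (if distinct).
Sum = 0; so <chi_3, chi_7> = 0 (distinct irreducibles are orthogonal).

Proof sketch: Compute term by term over conjugacy classes (|C| * chi_3(C) * conj(chi_7(C))):
  1*(1)*conj(1) + 1*(exp(2*I*pi/3))*conj(exp(-4*I*pi/9)) + 1*(exp(-2*I*pi/3))*conj(exp(-8*I*pi/9)) + 1*(1)*conj(exp(2*I*pi/3)) + 1*(exp(2*I*pi/3))*conj(exp(2*I*pi/9)) + 1*(exp(-2*I*pi/3))*conj(exp(-2*I*pi/9)) + 1*(1)*conj(exp(-2*I*pi/3)) + 1*(exp(2*I*pi/3))*conj(exp(8*I*pi/9)) + 1*(exp(-2*I*pi/3))*conj(exp(4*I*pi/9))
  = (1) + (exp(-8*I*pi/9)) + (exp(2*I*pi/9)) + (exp(-2*I*pi/3)) + (exp(4*I*pi/9)) + (exp(-4*I*pi/9)) + (exp(2*I*pi/3)) + (exp(-2*I*pi/9)) + (exp(8*I*pi/9))
  = 0.
(Exp terms are combined using exp(i*s)*conj(exp(i*t)) = exp(i*(s-t)), and sums of them are collapsed using the identity that for every m > 1 the m distinct m-th roots of unity sum to 0, e.g. 1 + exp(2*I*pi/3) + exp(-2*I*pi/3) = 0.)
Dividing by |G| = 9 gives 0/9 = 0, matching the row-orthogonality relation <chi_3, chi_7> = [chi_3 = chi_7].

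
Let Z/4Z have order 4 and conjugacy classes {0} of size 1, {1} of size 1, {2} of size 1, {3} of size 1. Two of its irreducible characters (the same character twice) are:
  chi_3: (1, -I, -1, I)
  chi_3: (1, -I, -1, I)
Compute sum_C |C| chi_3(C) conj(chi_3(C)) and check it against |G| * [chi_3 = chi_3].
Sum = 4 = |G| = 4; so <chi_3, chi_3> = 1 (norm-1 confirms irreducibility).

Derivation: Compute term by term over conjugacy classes (|C| * chi_3(C) * conj(chi_3(C))):
  1*(1)*conj(1) + 1*(-I)*conj(-I) + 1*(-1)*conj(-1) + 1*(I)*conj(I)
  = (1) + (1) + (1) + (1)
  = 4.
(Exp terms are combined using exp(i*s)*conj(exp(i*t)) = exp(i*(s-t)), and sums of them are collapsed using the identity that for every m > 1 the m distinct m-th roots of unity sum to 0, e.g. 1 + exp(2*I*pi/3) + exp(-2*I*pi/3) = 0.)
Dividing by |G| = 4 gives 4/4 = 1, matching the row-orthogonality relation <chi_3, chi_3> = [chi_3 = chi_3].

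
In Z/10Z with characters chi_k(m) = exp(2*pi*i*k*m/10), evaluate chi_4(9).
chi_4(9) = zeta_10^36 = exp(-4*I*pi/5)

chi_4(9) = zeta_10^(4*9) = zeta_10^36. Since zeta_10^10 = 1, this equals zeta_10^6 = exp(2*pi*i*6/10) = exp(-4*I*pi/5).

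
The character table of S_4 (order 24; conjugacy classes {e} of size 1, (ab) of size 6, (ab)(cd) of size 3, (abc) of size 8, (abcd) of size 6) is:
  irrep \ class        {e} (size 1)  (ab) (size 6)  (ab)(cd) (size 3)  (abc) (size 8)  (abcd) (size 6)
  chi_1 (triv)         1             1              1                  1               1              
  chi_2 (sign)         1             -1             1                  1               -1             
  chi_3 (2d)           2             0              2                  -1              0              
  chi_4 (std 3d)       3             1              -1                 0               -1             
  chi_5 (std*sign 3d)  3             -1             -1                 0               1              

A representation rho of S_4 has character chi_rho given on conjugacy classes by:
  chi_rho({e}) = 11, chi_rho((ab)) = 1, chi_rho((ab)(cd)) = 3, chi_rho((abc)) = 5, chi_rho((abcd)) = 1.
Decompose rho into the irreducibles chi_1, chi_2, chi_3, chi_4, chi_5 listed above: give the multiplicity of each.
Multiplicities: chi_1: 3, chi_2: 2, chi_3: 0, chi_4: 1, chi_5: 1.

Proof sketch: Use <chi_rho, chi> = (1/|G|) sum_C |C| * chi_rho(C) * conj(chi(C)) with |G| = 24 for each irreducible chi in the table:
  <chi_rho, chi_1> = (1/24)[1*(11)*conj(1) + 6*(1)*conj(1) + 3*(3)*conj(1) + 8*(5)*conj(1) + 6*(1)*conj(1)]
      = (1/24)[(11) + (6) + (9) + (40) + (6)] = 72/24 = 3
  <chi_rho, chi_2> = (1/24)[1*(11)*conj(1) + 6*(1)*conj(-1) + 3*(3)*conj(1) + 8*(5)*conj(1) + 6*(1)*conj(-1)]
      = (1/24)[(11) + (-6) + (9) + (40) + (-6)] = 48/24 = 2
  <chi_rho, chi_3> = (1/24)[1*(11)*conj(2) + 6*(1)*conj(0) + 3*(3)*conj(2) + 8*(5)*conj(-1) + 6*(1)*conj(0)]
      = (1/24)[(22) + (0) + (18) + (-40) + (0)] = 0/24 = 0
  <chi_rho, chi_4> = (1/24)[1*(11)*conj(3) + 6*(1)*conj(1) + 3*(3)*conj(-1) + 8*(5)*conj(0) + 6*(1)*conj(-1)]
      = (1/24)[(33) + (6) + (-9) + (0) + (-6)] = 24/24 = 1
  <chi_rho, chi_5> = (1/24)[1*(11)*conj(3) + 6*(1)*conj(-1) + 3*(3)*conj(-1) + 8*(5)*conj(0) + 6*(1)*conj(1)]
      = (1/24)[(33) + (-6) + (-9) + (0) + (6)] = 24/24 = 1
Dimension check: dim(rho) = sum (mult * dim) = 3*1 + 2*1 + 0*2 + 1*3 + 1*3 = 11 = chi_rho(e) = 11.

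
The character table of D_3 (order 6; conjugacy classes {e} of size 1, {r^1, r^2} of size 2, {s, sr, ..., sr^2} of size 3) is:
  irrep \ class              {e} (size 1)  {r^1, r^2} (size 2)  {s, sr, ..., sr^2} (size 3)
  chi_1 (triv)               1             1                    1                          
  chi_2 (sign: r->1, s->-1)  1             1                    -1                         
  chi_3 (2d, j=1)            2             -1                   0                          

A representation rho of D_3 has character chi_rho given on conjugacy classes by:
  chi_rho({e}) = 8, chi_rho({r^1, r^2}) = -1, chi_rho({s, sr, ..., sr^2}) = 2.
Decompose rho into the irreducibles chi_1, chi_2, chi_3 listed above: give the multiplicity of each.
Multiplicities: chi_1: 2, chi_2: 0, chi_3: 3.

Argument: Use <chi_rho, chi> = (1/|G|) sum_C |C| * chi_rho(C) * conj(chi(C)) with |G| = 6 for each irreducible chi in the table:
  <chi_rho, chi_1> = (1/6)[1*(8)*conj(1) + 2*(-1)*conj(1) + 3*(2)*conj(1)]
      = (1/6)[(8) + (-2) + (6)] = 12/6 = 2
  <chi_rho, chi_2> = (1/6)[1*(8)*conj(1) + 2*(-1)*conj(1) + 3*(2)*conj(-1)]
      = (1/6)[(8) + (-2) + (-6)] = 0/6 = 0
  <chi_rho, chi_3> = (1/6)[1*(8)*conj(2) + 2*(-1)*conj(-1) + 3*(2)*conj(0)]
      = (1/6)[(16) + (2) + (0)] = 18/6 = 3
Dimension check: dim(rho) = sum (mult * dim) = 2*1 + 0*1 + 3*2 = 8 = chi_rho(e) = 8.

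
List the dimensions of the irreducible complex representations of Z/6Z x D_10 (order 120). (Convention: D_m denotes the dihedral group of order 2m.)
Dimensions: 1, 1, 1, 1, 1, 1, 1, 1, 1, 1, 1, 1, 1, 1, 1, 1, 1, 1, 1, 1, 1, 1, 1, 1, 2, 2, 2, 2, 2, 2, 2, 2, 2, 2, 2, 2, 2, 2, 2, 2, 2, 2, 2, 2, 2, 2, 2, 2

Working: There are 48 irreducibles (= number of conjugacy classes). Their dimensions d_i satisfy sum d_i^2 = |G| = 120: 1 + 1 + 1 + 1 + 1 + 1 + 1 + 1 + 1 + 1 + 1 + 1 + 1 + 1 + 1 + 1 + 1 + 1 + 1 + 1 + 1 + 1 + 1 + 1 + 4 + 4 + 4 + 4 + 4 + 4 + 4 + 4 + 4 + 4 + 4 + 4 + 4 + 4 + 4 + 4 + 4 + 4 + 4 + 4 + 4 + 4 + 4 + 4 = 120. (For the product with Z/6Z: each of the 6 1-dim characters of Z/6Z tensors with each irrep of D_10, giving 6 copies of each D_10-dimension.)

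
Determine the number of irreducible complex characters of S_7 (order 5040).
15

Argument: The number of irreducible complex representations of a finite group equals its number of conjugacy classes. Conjugacy classes in S_7 correspond to cycle types, i.e. partitions of 7; there are p(7) = 15 of them, so S_7 (order 5040) has exactly 15 irreducible complex representations.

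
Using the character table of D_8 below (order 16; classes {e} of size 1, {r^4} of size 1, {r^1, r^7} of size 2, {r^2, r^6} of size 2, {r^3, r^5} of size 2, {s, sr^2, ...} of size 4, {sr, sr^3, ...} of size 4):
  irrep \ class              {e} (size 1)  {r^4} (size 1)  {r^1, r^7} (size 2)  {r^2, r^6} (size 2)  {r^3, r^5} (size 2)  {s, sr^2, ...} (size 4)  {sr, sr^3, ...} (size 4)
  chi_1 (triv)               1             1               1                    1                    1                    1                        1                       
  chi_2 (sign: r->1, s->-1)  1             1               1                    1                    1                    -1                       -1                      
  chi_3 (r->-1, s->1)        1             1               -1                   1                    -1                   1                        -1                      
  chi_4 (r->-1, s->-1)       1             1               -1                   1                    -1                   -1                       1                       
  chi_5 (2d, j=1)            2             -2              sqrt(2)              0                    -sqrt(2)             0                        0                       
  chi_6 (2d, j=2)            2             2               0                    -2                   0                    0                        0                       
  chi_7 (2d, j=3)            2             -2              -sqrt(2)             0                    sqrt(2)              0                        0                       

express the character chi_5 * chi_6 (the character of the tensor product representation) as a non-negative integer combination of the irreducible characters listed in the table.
chi_5 tensor chi_6 = chi_5 + chi_7 (all other irreducibles have multiplicity 0).

Derivation: The character of a tensor product is the pointwise product (chi_5 * chi_6)(C) = chi_5(C) * chi_6(C):
  {e}: (2)*(2), {r^4}: (-2)*(2), {r^1, r^7}: (sqrt(2))*(0), {r^2, r^6}: (0)*(-2), {r^3, r^5}: (-sqrt(2))*(0), {s, sr^2, ...}: (0)*(0), {sr, sr^3, ...}: (0)*(0)
so (chi_5 * chi_6) takes values
  {e} -> 4, {r^4} -> -4, {r^1, r^7} -> 0, {r^2, r^6} -> 0, {r^3, r^5} -> 0, {s, sr^2, ...} -> 0, {sr, sr^3, ...} -> 0.
Now take the inner product of this character with each irreducible chi from the table, <chi_5*chi_6, chi> = (1/16) sum_C |C| (chi_5*chi_6)(C) conj(chi(C)):
  <chi_5*chi_6, chi_1> = (1/16)[1*(4)*conj(1) + 1*(-4)*conj(1) + 2*(0)*conj(1) + 2*(0)*conj(1) + 2*(0)*conj(1) + 4*(0)*conj(1) + 4*(0)*conj(1)]
      = (1/16)[(4) + (-4) + (0) + (0) + (0) + (0) + (0)] = 0/16 = 0
  <chi_5*chi_6, chi_2> = (1/16)[1*(4)*conj(1) + 1*(-4)*conj(1) + 2*(0)*conj(1) + 2*(0)*conj(1) + 2*(0)*conj(1) + 4*(0)*conj(-1) + 4*(0)*conj(-1)]
      = (1/16)[(4) + (-4) + (0) + (0) + (0) + (0) + (0)] = 0/16 = 0
  <chi_5*chi_6, chi_3> = (1/16)[1*(4)*conj(1) + 1*(-4)*conj(1) + 2*(0)*conj(-1) + 2*(0)*conj(1) + 2*(0)*conj(-1) + 4*(0)*conj(1) + 4*(0)*conj(-1)]
      = (1/16)[(4) + (-4) + (0) + (0) + (0) + (0) + (0)] = 0/16 = 0
  <chi_5*chi_6, chi_4> = (1/16)[1*(4)*conj(1) + 1*(-4)*conj(1) + 2*(0)*conj(-1) + 2*(0)*conj(1) + 2*(0)*conj(-1) + 4*(0)*conj(-1) + 4*(0)*conj(1)]
      = (1/16)[(4) + (-4) + (0) + (0) + (0) + (0) + (0)] = 0/16 = 0
  <chi_5*chi_6, chi_5> = (1/16)[1*(4)*conj(2) + 1*(-4)*conj(-2) + 2*(0)*conj(sqrt(2)) + 2*(0)*conj(0) + 2*(0)*conj(-sqrt(2)) + 4*(0)*conj(0) + 4*(0)*conj(0)]
      = (1/16)[(8) + (8) + (0) + (0) + (0) + (0) + (0)] = 16/16 = 1
  <chi_5*chi_6, chi_6> = (1/16)[1*(4)*conj(2) + 1*(-4)*conj(2) + 2*(0)*conj(0) + 2*(0)*conj(-2) + 2*(0)*conj(0) + 4*(0)*conj(0) + 4*(0)*conj(0)]
      = (1/16)[(8) + (-8) + (0) + (0) + (0) + (0) + (0)] = 0/16 = 0
  <chi_5*chi_6, chi_7> = (1/16)[1*(4)*conj(2) + 1*(-4)*conj(-2) + 2*(0)*conj(-sqrt(2)) + 2*(0)*conj(0) + 2*(0)*conj(sqrt(2)) + 4*(0)*conj(0) + 4*(0)*conj(0)]
      = (1/16)[(8) + (8) + (0) + (0) + (0) + (0) + (0)] = 16/16 = 1
Hence the multiplicities are chi_5: 1, chi_7: 1. Dimension check: dim(chi_5)*dim(chi_6) = 2*2 = 4 and sum (mult * dim) = 1*2 + 1*2 = 4.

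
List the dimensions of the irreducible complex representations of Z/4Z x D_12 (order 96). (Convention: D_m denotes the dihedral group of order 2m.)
Dimensions: 1, 1, 1, 1, 1, 1, 1, 1, 1, 1, 1, 1, 1, 1, 1, 1, 2, 2, 2, 2, 2, 2, 2, 2, 2, 2, 2, 2, 2, 2, 2, 2, 2, 2, 2, 2

Explanation: There are 36 irreducibles (= number of conjugacy classes). Their dimensions d_i satisfy sum d_i^2 = |G| = 96: 1 + 1 + 1 + 1 + 1 + 1 + 1 + 1 + 1 + 1 + 1 + 1 + 1 + 1 + 1 + 1 + 4 + 4 + 4 + 4 + 4 + 4 + 4 + 4 + 4 + 4 + 4 + 4 + 4 + 4 + 4 + 4 + 4 + 4 + 4 + 4 = 96. (For the product with Z/4Z: each of the 4 1-dim characters of Z/4Z tensors with each irrep of D_12, giving 4 copies of each D_12-dimension.)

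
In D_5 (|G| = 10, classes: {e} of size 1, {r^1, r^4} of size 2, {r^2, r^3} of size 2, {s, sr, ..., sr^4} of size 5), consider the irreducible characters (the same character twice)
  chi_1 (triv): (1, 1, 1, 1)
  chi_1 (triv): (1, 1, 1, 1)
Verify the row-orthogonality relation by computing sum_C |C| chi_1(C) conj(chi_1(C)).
Sum = 10 = |G| = 10; so <chi_1, chi_1> = 1 (norm-1 confirms irreducibility).

Derivation: Compute term by term over conjugacy classes (|C| * chi_1(C) * conj(chi_1(C))):
  1*(1)*conj(1) + 2*(1)*conj(1) + 2*(1)*conj(1) + 5*(1)*conj(1)
  = (1) + (2) + (2) + (5)
  = 10.
Dividing by |G| = 10 gives 10/10 = 1, matching the row-orthogonality relation <chi_1, chi_1> = [chi_1 = chi_1].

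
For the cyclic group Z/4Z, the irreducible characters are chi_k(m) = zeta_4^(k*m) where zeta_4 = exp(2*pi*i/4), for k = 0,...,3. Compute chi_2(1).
chi_2(1) = zeta_4^2 = -1

Details: chi_2(1) = zeta_4^(2*1) = zeta_4^2. Since zeta_4^4 = 1, this equals zeta_4^2 = exp(2*pi*i*2/4) = -1.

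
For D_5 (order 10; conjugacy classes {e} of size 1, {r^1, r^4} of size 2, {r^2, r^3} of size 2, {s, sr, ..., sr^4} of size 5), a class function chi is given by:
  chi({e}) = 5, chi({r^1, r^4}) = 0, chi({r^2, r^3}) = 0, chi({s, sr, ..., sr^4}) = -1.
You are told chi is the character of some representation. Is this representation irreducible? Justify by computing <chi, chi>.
Not irreducible (reducible): <chi, chi> = 3 > 1.

Argument: <chi, chi> = (1/|G|) sum_C |C| * |chi(C)|^2 = (1/10)[1*|5|^2 + 2*|0|^2 + 2*|0|^2 + 5*|-1|^2]
  = (1/10)[(25) + (0) + (0) + (5)] = 30/10 = 3.
A character is irreducible iff <chi, chi> = 1, so this representation is reducible.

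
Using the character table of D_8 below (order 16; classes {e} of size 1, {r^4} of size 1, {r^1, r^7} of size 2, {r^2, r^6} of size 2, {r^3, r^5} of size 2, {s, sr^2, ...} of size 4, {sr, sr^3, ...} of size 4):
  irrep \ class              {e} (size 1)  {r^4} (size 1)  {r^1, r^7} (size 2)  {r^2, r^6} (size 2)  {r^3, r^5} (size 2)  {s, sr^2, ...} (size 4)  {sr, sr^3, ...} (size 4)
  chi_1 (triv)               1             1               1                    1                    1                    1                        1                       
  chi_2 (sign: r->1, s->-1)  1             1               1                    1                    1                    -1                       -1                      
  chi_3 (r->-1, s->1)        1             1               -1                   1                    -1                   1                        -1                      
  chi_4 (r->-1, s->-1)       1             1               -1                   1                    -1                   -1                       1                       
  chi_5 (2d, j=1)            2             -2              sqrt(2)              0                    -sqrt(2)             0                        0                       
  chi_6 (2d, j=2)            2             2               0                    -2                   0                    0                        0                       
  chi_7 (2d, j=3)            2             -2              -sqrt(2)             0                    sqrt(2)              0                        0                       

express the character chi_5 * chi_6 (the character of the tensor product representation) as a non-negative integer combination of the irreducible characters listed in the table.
chi_5 tensor chi_6 = chi_5 + chi_7 (all other irreducibles have multiplicity 0).

Proof sketch: The character of a tensor product is the pointwise product (chi_5 * chi_6)(C) = chi_5(C) * chi_6(C):
  {e}: (2)*(2), {r^4}: (-2)*(2), {r^1, r^7}: (sqrt(2))*(0), {r^2, r^6}: (0)*(-2), {r^3, r^5}: (-sqrt(2))*(0), {s, sr^2, ...}: (0)*(0), {sr, sr^3, ...}: (0)*(0)
so (chi_5 * chi_6) takes values
  {e} -> 4, {r^4} -> -4, {r^1, r^7} -> 0, {r^2, r^6} -> 0, {r^3, r^5} -> 0, {s, sr^2, ...} -> 0, {sr, sr^3, ...} -> 0.
Now take the inner product of this character with each irreducible chi from the table, <chi_5*chi_6, chi> = (1/16) sum_C |C| (chi_5*chi_6)(C) conj(chi(C)):
  <chi_5*chi_6, chi_1> = (1/16)[1*(4)*conj(1) + 1*(-4)*conj(1) + 2*(0)*conj(1) + 2*(0)*conj(1) + 2*(0)*conj(1) + 4*(0)*conj(1) + 4*(0)*conj(1)]
      = (1/16)[(4) + (-4) + (0) + (0) + (0) + (0) + (0)] = 0/16 = 0
  <chi_5*chi_6, chi_2> = (1/16)[1*(4)*conj(1) + 1*(-4)*conj(1) + 2*(0)*conj(1) + 2*(0)*conj(1) + 2*(0)*conj(1) + 4*(0)*conj(-1) + 4*(0)*conj(-1)]
      = (1/16)[(4) + (-4) + (0) + (0) + (0) + (0) + (0)] = 0/16 = 0
  <chi_5*chi_6, chi_3> = (1/16)[1*(4)*conj(1) + 1*(-4)*conj(1) + 2*(0)*conj(-1) + 2*(0)*conj(1) + 2*(0)*conj(-1) + 4*(0)*conj(1) + 4*(0)*conj(-1)]
      = (1/16)[(4) + (-4) + (0) + (0) + (0) + (0) + (0)] = 0/16 = 0
  <chi_5*chi_6, chi_4> = (1/16)[1*(4)*conj(1) + 1*(-4)*conj(1) + 2*(0)*conj(-1) + 2*(0)*conj(1) + 2*(0)*conj(-1) + 4*(0)*conj(-1) + 4*(0)*conj(1)]
      = (1/16)[(4) + (-4) + (0) + (0) + (0) + (0) + (0)] = 0/16 = 0
  <chi_5*chi_6, chi_5> = (1/16)[1*(4)*conj(2) + 1*(-4)*conj(-2) + 2*(0)*conj(sqrt(2)) + 2*(0)*conj(0) + 2*(0)*conj(-sqrt(2)) + 4*(0)*conj(0) + 4*(0)*conj(0)]
      = (1/16)[(8) + (8) + (0) + (0) + (0) + (0) + (0)] = 16/16 = 1
  <chi_5*chi_6, chi_6> = (1/16)[1*(4)*conj(2) + 1*(-4)*conj(2) + 2*(0)*conj(0) + 2*(0)*conj(-2) + 2*(0)*conj(0) + 4*(0)*conj(0) + 4*(0)*conj(0)]
      = (1/16)[(8) + (-8) + (0) + (0) + (0) + (0) + (0)] = 0/16 = 0
  <chi_5*chi_6, chi_7> = (1/16)[1*(4)*conj(2) + 1*(-4)*conj(-2) + 2*(0)*conj(-sqrt(2)) + 2*(0)*conj(0) + 2*(0)*conj(sqrt(2)) + 4*(0)*conj(0) + 4*(0)*conj(0)]
      = (1/16)[(8) + (8) + (0) + (0) + (0) + (0) + (0)] = 16/16 = 1
Hence the multiplicities are chi_5: 1, chi_7: 1. Dimension check: dim(chi_5)*dim(chi_6) = 2*2 = 4 and sum (mult * dim) = 1*2 + 1*2 = 4.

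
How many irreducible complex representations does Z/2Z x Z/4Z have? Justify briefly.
8

Derivation: The number of irreducible complex representations of a finite group equals its number of conjugacy classes. Z/2Z x Z/4Z is abelian of order 8, so every element is its own conjugacy class: 8 classes, so Z/2Z x Z/4Z (order 8) has exactly 8 irreducible complex representations.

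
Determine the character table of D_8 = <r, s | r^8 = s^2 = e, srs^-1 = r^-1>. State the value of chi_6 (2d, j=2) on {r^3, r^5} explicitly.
Conjugacy classes: {e} of size 1, {r^4} of size 1, {r^1, r^7} of size 2, {r^2, r^6} of size 2, {r^3, r^5} of size 2, {s, sr^2, ...} of size 4, {sr, sr^3, ...} of size 4.
Character table:
  irrep \ class              {e} (size 1)  {r^4} (size 1)  {r^1, r^7} (size 2)  {r^2, r^6} (size 2)  {r^3, r^5} (size 2)  {s, sr^2, ...} (size 4)  {sr, sr^3, ...} (size 4)
  chi_1 (triv)               1             1               1                    1                    1                    1                        1                       
  chi_2 (sign: r->1, s->-1)  1             1               1                    1                    1                    -1                       -1                      
  chi_3 (r->-1, s->1)        1             1               -1                   1                    -1                   1                        -1                      
  chi_4 (r->-1, s->-1)       1             1               -1                   1                    -1                   -1                       1                       
  chi_5 (2d, j=1)            2             -2              sqrt(2)              0                    -sqrt(2)             0                        0                       
  chi_6 (2d, j=2)            2             2               0                    -2                   0                    0                        0                       
  chi_7 (2d, j=3)            2             -2              -sqrt(2)             0                    sqrt(2)              0                        0                       

Spot check: chi_6 (2d, j=2) on {r^3, r^5} = 0.

Working: D_8 has order 2*8 = 16 with 7 conjugacy classes, hence 7 irreducibles. Sum of squared dims 1 + 1 + 1 + 1 + 4 + 4 + 4 = 16 = |G|. Linear characters come from the abelianisation; the 2-dimensional irreps have character r^k -> 2*cos(2*pi*j*k/8), reflections -> 0.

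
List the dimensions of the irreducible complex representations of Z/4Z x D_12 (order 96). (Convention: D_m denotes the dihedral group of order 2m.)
Dimensions: 1, 1, 1, 1, 1, 1, 1, 1, 1, 1, 1, 1, 1, 1, 1, 1, 2, 2, 2, 2, 2, 2, 2, 2, 2, 2, 2, 2, 2, 2, 2, 2, 2, 2, 2, 2

Argument: There are 36 irreducibles (= number of conjugacy classes). Their dimensions d_i satisfy sum d_i^2 = |G| = 96: 1 + 1 + 1 + 1 + 1 + 1 + 1 + 1 + 1 + 1 + 1 + 1 + 1 + 1 + 1 + 1 + 4 + 4 + 4 + 4 + 4 + 4 + 4 + 4 + 4 + 4 + 4 + 4 + 4 + 4 + 4 + 4 + 4 + 4 + 4 + 4 = 96. (For the product with Z/4Z: each of the 4 1-dim characters of Z/4Z tensors with each irrep of D_12, giving 4 copies of each D_12-dimension.)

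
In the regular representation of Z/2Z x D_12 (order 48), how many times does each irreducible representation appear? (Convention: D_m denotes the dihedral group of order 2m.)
Each irreducible V_i of dimension d_i appears with multiplicity d_i, i.e. rho_reg = (direct sum over all irreducibles V_i) d_i V_i. The irreducible dimensions for Z/2Z x D_12 are 1, 1, 1, 1, 1, 1, 1, 1, 2, 2, 2, 2, 2, 2, 2, 2, 2, 2: 8 irreducibles of dimension 1, each with multiplicity 1; 10 irreducibles of dimension 2, each with multiplicity 2. Total dimension 8*1*1 + 10*2*2 = 48 = |G|.

Explanation: General theorem: in the regular representation of a finite group G, each irreducible appears with multiplicity equal to its dimension. Check: dim(rho_reg) = sum d_i^2 = 1 + 1 + 1 + 1 + 1 + 1 + 1 + 1 + 4 + 4 + 4 + 4 + 4 + 4 + 4 + 4 + 4 + 4 = 48 = |G|.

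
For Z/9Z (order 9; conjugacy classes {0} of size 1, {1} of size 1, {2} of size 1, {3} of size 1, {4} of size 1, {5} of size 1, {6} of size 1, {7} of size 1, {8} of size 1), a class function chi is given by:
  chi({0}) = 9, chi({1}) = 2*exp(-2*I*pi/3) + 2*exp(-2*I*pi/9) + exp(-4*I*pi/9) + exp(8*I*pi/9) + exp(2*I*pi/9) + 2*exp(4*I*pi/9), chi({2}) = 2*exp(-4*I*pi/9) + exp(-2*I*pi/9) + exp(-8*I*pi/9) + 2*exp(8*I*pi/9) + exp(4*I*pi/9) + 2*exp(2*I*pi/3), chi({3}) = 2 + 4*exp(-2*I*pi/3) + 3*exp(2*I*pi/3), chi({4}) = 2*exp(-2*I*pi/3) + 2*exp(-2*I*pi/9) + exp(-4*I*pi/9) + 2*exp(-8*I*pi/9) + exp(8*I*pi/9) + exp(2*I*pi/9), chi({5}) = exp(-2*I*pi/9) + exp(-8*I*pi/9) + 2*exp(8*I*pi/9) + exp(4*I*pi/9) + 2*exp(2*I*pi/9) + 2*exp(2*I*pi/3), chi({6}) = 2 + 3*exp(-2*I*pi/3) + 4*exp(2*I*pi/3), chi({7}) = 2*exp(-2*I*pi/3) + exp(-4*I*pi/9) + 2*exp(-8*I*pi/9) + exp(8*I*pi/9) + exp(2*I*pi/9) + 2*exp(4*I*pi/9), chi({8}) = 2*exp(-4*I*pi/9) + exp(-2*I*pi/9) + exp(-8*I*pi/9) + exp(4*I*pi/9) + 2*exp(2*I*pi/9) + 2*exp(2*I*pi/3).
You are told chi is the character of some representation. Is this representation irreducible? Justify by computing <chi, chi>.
Not irreducible (reducible): <chi, chi> = 15 > 1.

Justification: <chi, chi> = (1/|G|) sum_C |C| * |chi(C)|^2 = (1/9)[1*|9|^2 + 1*|2*exp(-2*I*pi/3) + 2*exp(-2*I*pi/9) + exp(-4*I*pi/9) + exp(8*I*pi/9) + exp(2*I*pi/9) + 2*exp(4*I*pi/9)|^2 + 1*|2*exp(-4*I*pi/9) + exp(-2*I*pi/9) + exp(-8*I*pi/9) + 2*exp(8*I*pi/9) + exp(4*I*pi/9) + 2*exp(2*I*pi/3)|^2 + 1*|2 + 4*exp(-2*I*pi/3) + 3*exp(2*I*pi/3)|^2 + 1*|2*exp(-2*I*pi/3) + 2*exp(-2*I*pi/9) + exp(-4*I*pi/9) + 2*exp(-8*I*pi/9) + exp(8*I*pi/9) + exp(2*I*pi/9)|^2 + 1*|exp(-2*I*pi/9) + exp(-8*I*pi/9) + 2*exp(8*I*pi/9) + exp(4*I*pi/9) + 2*exp(2*I*pi/9) + 2*exp(2*I*pi/3)|^2 + 1*|2 + 3*exp(-2*I*pi/3) + 4*exp(2*I*pi/3)|^2 + 1*|2*exp(-2*I*pi/3) + exp(-4*I*pi/9) + 2*exp(-8*I*pi/9) + exp(8*I*pi/9) + exp(2*I*pi/9) + 2*exp(4*I*pi/9)|^2 + 1*|2*exp(-4*I*pi/9) + exp(-2*I*pi/9) + exp(-8*I*pi/9) + exp(4*I*pi/9) + 2*exp(2*I*pi/9) + 2*exp(2*I*pi/3)|^2]
  = (1/9)[(81) + (15 + 10*exp(-4*I*pi/9) + 7*exp(-2*I*pi/3) + 6*exp(-2*I*pi/9) + 10*exp(-8*I*pi/9) + 10*exp(8*I*pi/9) + 6*exp(2*I*pi/9) + 7*exp(2*I*pi/3) + 10*exp(4*I*pi/9)) + (15 + 10*exp(-2*I*pi/9) + 7*exp(-2*I*pi/3) + 6*exp(-4*I*pi/9) + 10*exp(-8*I*pi/9) + 10*exp(8*I*pi/9) + 6*exp(4*I*pi/9) + 7*exp(2*I*pi/3) + 10*exp(2*I*pi/9)) + (3) + (15 + 10*exp(-4*I*pi/9) + 10*exp(-2*I*pi/9) + 7*exp(-2*I*pi/3) + 6*exp(-8*I*pi/9) + 6*exp(8*I*pi/9) + 7*exp(2*I*pi/3) + 10*exp(2*I*pi/9) + 10*exp(4*I*pi/9)) + (15 + 10*exp(-4*I*pi/9) + 10*exp(-2*I*pi/9) + 7*exp(-2*I*pi/3) + 6*exp(-8*I*pi/9) + 6*exp(8*I*pi/9) + 7*exp(2*I*pi/3) + 10*exp(2*I*pi/9) + 10*exp(4*I*pi/9)) + (3) + (15 + 10*exp(-2*I*pi/9) + 7*exp(-2*I*pi/3) + 6*exp(-4*I*pi/9) + 10*exp(-8*I*pi/9) + 10*exp(8*I*pi/9) + 6*exp(4*I*pi/9) + 7*exp(2*I*pi/3) + 10*exp(2*I*pi/9)) + (15 + 10*exp(-4*I*pi/9) + 7*exp(-2*I*pi/3) + 6*exp(-2*I*pi/9) + 10*exp(-8*I*pi/9) + 10*exp(8*I*pi/9) + 6*exp(2*I*pi/9) + 7*exp(2*I*pi/3) + 10*exp(4*I*pi/9))] = 135/9 = 15.
(Exp terms are combined using exp(i*s)*conj(exp(i*t)) = exp(i*(s-t)), and sums of them are collapsed using the identity that for every m > 1 the m distinct m-th roots of unity sum to 0, e.g. 1 + exp(2*I*pi/3) + exp(-2*I*pi/3) = 0.)
A character is irreducible iff <chi, chi> = 1, so this representation is reducible.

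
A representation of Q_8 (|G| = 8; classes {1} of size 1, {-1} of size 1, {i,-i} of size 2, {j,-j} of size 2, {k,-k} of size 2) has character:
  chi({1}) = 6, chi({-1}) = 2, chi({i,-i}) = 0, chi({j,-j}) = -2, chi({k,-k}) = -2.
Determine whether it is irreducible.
Not irreducible (reducible): <chi, chi> = 7 > 1.

<chi, chi> = (1/|G|) sum_C |C| * |chi(C)|^2 = (1/8)[1*|6|^2 + 1*|2|^2 + 2*|0|^2 + 2*|-2|^2 + 2*|-2|^2]
  = (1/8)[(36) + (4) + (0) + (8) + (8)] = 56/8 = 7.
A character is irreducible iff <chi, chi> = 1, so this representation is reducible.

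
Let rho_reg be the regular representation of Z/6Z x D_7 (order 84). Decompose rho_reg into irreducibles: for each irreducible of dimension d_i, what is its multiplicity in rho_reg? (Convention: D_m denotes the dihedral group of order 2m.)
Each irreducible V_i of dimension d_i appears with multiplicity d_i, i.e. rho_reg = (direct sum over all irreducibles V_i) d_i V_i. The irreducible dimensions for Z/6Z x D_7 are 1, 1, 1, 1, 1, 1, 1, 1, 1, 1, 1, 1, 2, 2, 2, 2, 2, 2, 2, 2, 2, 2, 2, 2, 2, 2, 2, 2, 2, 2: 12 irreducibles of dimension 1, each with multiplicity 1; 18 irreducibles of dimension 2, each with multiplicity 2. Total dimension 12*1*1 + 18*2*2 = 84 = |G|.

Solution. General theorem: in the regular representation of a finite group G, each irreducible appears with multiplicity equal to its dimension. Check: dim(rho_reg) = sum d_i^2 = 1 + 1 + 1 + 1 + 1 + 1 + 1 + 1 + 1 + 1 + 1 + 1 + 4 + 4 + 4 + 4 + 4 + 4 + 4 + 4 + 4 + 4 + 4 + 4 + 4 + 4 + 4 + 4 + 4 + 4 = 84 = |G|.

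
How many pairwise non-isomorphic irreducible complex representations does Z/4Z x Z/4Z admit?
16

Why: The number of irreducible complex representations of a finite group equals its number of conjugacy classes. Z/4Z x Z/4Z is abelian of order 16, so every element is its own conjugacy class: 16 classes, so Z/4Z x Z/4Z (order 16) has exactly 16 irreducible complex representations.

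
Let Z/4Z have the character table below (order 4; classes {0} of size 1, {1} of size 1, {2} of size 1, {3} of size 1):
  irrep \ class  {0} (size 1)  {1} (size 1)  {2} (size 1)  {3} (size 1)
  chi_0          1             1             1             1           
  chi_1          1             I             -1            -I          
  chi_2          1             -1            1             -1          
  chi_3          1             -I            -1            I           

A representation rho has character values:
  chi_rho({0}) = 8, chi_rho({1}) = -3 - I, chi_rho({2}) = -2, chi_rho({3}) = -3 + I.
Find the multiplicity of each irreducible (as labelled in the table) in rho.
Multiplicities: chi_0: 0, chi_1: 2, chi_2: 3, chi_3: 3.

Justification: Use <chi_rho, chi> = (1/|G|) sum_C |C| * chi_rho(C) * conj(chi(C)) with |G| = 4 for each irreducible chi in the table:
  <chi_rho, chi_0> = (1/4)[1*(8)*conj(1) + 1*(-3 - I)*conj(1) + 1*(-2)*conj(1) + 1*(-3 + I)*conj(1)]
      = (1/4)[(8) + (-3 - I) + (-2) + (-3 + I)] = 0/4 = 0
  <chi_rho, chi_1> = (1/4)[1*(8)*conj(1) + 1*(-3 - I)*conj(I) + 1*(-2)*conj(-1) + 1*(-3 + I)*conj(-I)]
      = (1/4)[(8) + (-1 + 3*I) + (2) + (-1 - 3*I)] = 8/4 = 2
  <chi_rho, chi_2> = (1/4)[1*(8)*conj(1) + 1*(-3 - I)*conj(-1) + 1*(-2)*conj(1) + 1*(-3 + I)*conj(-1)]
      = (1/4)[(8) + (3 + I) + (-2) + (3 - I)] = 12/4 = 3
  <chi_rho, chi_3> = (1/4)[1*(8)*conj(1) + 1*(-3 - I)*conj(-I) + 1*(-2)*conj(-1) + 1*(-3 + I)*conj(I)]
      = (1/4)[(8) + (1 - 3*I) + (2) + (1 + 3*I)] = 12/4 = 3
(Exp terms are combined using exp(i*s)*conj(exp(i*t)) = exp(i*(s-t)), and sums of them are collapsed using the identity that for every m > 1 the m distinct m-th roots of unity sum to 0, e.g. 1 + exp(2*I*pi/3) + exp(-2*I*pi/3) = 0.)
Dimension check: dim(rho) = sum (mult * dim) = 0*1 + 2*1 + 3*1 + 3*1 = 8 = chi_rho(e) = 8.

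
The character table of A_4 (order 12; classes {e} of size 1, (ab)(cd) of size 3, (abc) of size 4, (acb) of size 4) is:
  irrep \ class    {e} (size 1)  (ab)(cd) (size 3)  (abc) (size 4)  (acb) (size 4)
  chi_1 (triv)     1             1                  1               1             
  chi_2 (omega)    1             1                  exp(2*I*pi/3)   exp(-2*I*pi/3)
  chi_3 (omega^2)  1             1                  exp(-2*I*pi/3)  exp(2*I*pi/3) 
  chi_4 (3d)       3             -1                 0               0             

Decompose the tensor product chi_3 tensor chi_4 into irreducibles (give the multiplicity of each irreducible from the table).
chi_3 tensor chi_4 = chi_4 (all other irreducibles have multiplicity 0).

The character of a tensor product is the pointwise product (chi_3 * chi_4)(C) = chi_3(C) * chi_4(C):
  {e}: (1)*(3), (ab)(cd): (1)*(-1), (abc): (exp(-2*I*pi/3))*(0), (acb): (exp(2*I*pi/3))*(0)
so (chi_3 * chi_4) takes values
  {e} -> 3, (ab)(cd) -> -1, (abc) -> 0, (acb) -> 0.
Now take the inner product of this character with each irreducible chi from the table, <chi_3*chi_4, chi> = (1/12) sum_C |C| (chi_3*chi_4)(C) conj(chi(C)):
  <chi_3*chi_4, chi_1> = (1/12)[1*(3)*conj(1) + 3*(-1)*conj(1) + 4*(0)*conj(1) + 4*(0)*conj(1)]
      = (1/12)[(3) + (-3) + (0) + (0)] = 0/12 = 0
  <chi_3*chi_4, chi_2> = (1/12)[1*(3)*conj(1) + 3*(-1)*conj(1) + 4*(0)*conj(exp(2*I*pi/3)) + 4*(0)*conj(exp(-2*I*pi/3))]
      = (1/12)[(3) + (-3) + (0) + (0)] = 0/12 = 0
  <chi_3*chi_4, chi_3> = (1/12)[1*(3)*conj(1) + 3*(-1)*conj(1) + 4*(0)*conj(exp(-2*I*pi/3)) + 4*(0)*conj(exp(2*I*pi/3))]
      = (1/12)[(3) + (-3) + (0) + (0)] = 0/12 = 0
  <chi_3*chi_4, chi_4> = (1/12)[1*(3)*conj(3) + 3*(-1)*conj(-1) + 4*(0)*conj(0) + 4*(0)*conj(0)]
      = (1/12)[(9) + (3) + (0) + (0)] = 12/12 = 1
(Exp terms are combined using exp(i*s)*conj(exp(i*t)) = exp(i*(s-t)), and sums of them are collapsed using the identity that for every m > 1 the m distinct m-th roots of unity sum to 0, e.g. 1 + exp(2*I*pi/3) + exp(-2*I*pi/3) = 0.)
Hence the multiplicities are chi_4: 1. Dimension check: dim(chi_3)*dim(chi_4) = 1*3 = 3 and sum (mult * dim) = 1*3 = 3.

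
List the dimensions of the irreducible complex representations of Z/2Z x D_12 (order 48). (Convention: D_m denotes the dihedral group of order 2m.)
Dimensions: 1, 1, 1, 1, 1, 1, 1, 1, 2, 2, 2, 2, 2, 2, 2, 2, 2, 2

There are 18 irreducibles (= number of conjugacy classes). Their dimensions d_i satisfy sum d_i^2 = |G| = 48: 1 + 1 + 1 + 1 + 1 + 1 + 1 + 1 + 4 + 4 + 4 + 4 + 4 + 4 + 4 + 4 + 4 + 4 = 48. (For the product with Z/2Z: each of the 2 1-dim characters of Z/2Z tensors with each irrep of D_12, giving 2 copies of each D_12-dimension.)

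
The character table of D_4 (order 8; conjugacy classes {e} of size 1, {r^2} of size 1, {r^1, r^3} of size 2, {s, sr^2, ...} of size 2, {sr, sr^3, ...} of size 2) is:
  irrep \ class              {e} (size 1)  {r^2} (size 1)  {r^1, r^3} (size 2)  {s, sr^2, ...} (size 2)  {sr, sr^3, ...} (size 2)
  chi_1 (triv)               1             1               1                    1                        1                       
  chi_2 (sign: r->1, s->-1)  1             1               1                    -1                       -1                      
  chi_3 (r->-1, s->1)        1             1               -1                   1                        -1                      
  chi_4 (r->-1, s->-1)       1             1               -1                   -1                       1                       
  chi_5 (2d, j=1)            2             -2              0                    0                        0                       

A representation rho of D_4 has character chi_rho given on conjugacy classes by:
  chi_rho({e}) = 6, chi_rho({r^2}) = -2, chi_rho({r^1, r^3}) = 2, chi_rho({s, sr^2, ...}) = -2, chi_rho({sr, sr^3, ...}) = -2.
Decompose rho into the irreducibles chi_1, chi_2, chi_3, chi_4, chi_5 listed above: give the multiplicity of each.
Multiplicities: chi_1: 0, chi_2: 2, chi_3: 0, chi_4: 0, chi_5: 2.

Why: Use <chi_rho, chi> = (1/|G|) sum_C |C| * chi_rho(C) * conj(chi(C)) with |G| = 8 for each irreducible chi in the table:
  <chi_rho, chi_1> = (1/8)[1*(6)*conj(1) + 1*(-2)*conj(1) + 2*(2)*conj(1) + 2*(-2)*conj(1) + 2*(-2)*conj(1)]
      = (1/8)[(6) + (-2) + (4) + (-4) + (-4)] = 0/8 = 0
  <chi_rho, chi_2> = (1/8)[1*(6)*conj(1) + 1*(-2)*conj(1) + 2*(2)*conj(1) + 2*(-2)*conj(-1) + 2*(-2)*conj(-1)]
      = (1/8)[(6) + (-2) + (4) + (4) + (4)] = 16/8 = 2
  <chi_rho, chi_3> = (1/8)[1*(6)*conj(1) + 1*(-2)*conj(1) + 2*(2)*conj(-1) + 2*(-2)*conj(1) + 2*(-2)*conj(-1)]
      = (1/8)[(6) + (-2) + (-4) + (-4) + (4)] = 0/8 = 0
  <chi_rho, chi_4> = (1/8)[1*(6)*conj(1) + 1*(-2)*conj(1) + 2*(2)*conj(-1) + 2*(-2)*conj(-1) + 2*(-2)*conj(1)]
      = (1/8)[(6) + (-2) + (-4) + (4) + (-4)] = 0/8 = 0
  <chi_rho, chi_5> = (1/8)[1*(6)*conj(2) + 1*(-2)*conj(-2) + 2*(2)*conj(0) + 2*(-2)*conj(0) + 2*(-2)*conj(0)]
      = (1/8)[(12) + (4) + (0) + (0) + (0)] = 16/8 = 2
Dimension check: dim(rho) = sum (mult * dim) = 0*1 + 2*1 + 0*1 + 0*1 + 2*2 = 6 = chi_rho(e) = 6.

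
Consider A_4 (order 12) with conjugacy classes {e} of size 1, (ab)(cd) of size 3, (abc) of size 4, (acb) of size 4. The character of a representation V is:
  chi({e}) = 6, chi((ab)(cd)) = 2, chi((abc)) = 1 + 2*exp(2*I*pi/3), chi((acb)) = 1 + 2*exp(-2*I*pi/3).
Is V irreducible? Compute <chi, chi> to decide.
Not irreducible (reducible): <chi, chi> = 6 > 1.

Argument: <chi, chi> = (1/|G|) sum_C |C| * |chi(C)|^2 = (1/12)[1*|6|^2 + 3*|2|^2 + 4*|1 + 2*exp(2*I*pi/3)|^2 + 4*|1 + 2*exp(-2*I*pi/3)|^2]
  = (1/12)[(36) + (12) + (12) + (12)] = 72/12 = 6.
(Exp terms are combined using exp(i*s)*conj(exp(i*t)) = exp(i*(s-t)), and sums of them are collapsed using the identity that for every m > 1 the m distinct m-th roots of unity sum to 0, e.g. 1 + exp(2*I*pi/3) + exp(-2*I*pi/3) = 0.)
A character is irreducible iff <chi, chi> = 1, so this representation is reducible.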